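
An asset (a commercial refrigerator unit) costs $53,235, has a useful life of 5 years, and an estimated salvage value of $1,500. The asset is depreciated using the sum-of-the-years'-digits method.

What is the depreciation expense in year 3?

Depreciable base = $53,235 − $1,500 = $51,735.
Sum of the years' digits = 5+4+3+2+1 = 15.
Year 1: $51,735 × 5/15 = $17,245. Book value $35,990.
Year 2: $51,735 × 4/15 = $13,796. Book value $22,194.
Year 3: $51,735 × 3/15 = $10,347. Book value $11,847.

$10,347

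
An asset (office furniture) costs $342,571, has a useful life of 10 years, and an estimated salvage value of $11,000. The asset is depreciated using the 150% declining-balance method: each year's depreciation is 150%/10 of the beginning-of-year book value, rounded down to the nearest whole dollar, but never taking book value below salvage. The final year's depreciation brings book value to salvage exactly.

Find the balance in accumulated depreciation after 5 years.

$190,568

Depreciable base = $342,571 − $11,000 = $331,571.
Year 1: ⌊$342,571 × 150%/10⌋ = $51,385. Book value $291,186.
Year 2: ⌊$291,186 × 150%/10⌋ = $43,677. Book value $247,509.
Year 3: ⌊$247,509 × 150%/10⌋ = $37,126. Book value $210,383.
Year 4: ⌊$210,383 × 150%/10⌋ = $31,557. Book value $178,826.
Year 5: ⌊$178,826 × 150%/10⌋ = $26,823. Book value $152,003.
Accumulated through year 5 = $342,571 − $152,003 = $190,568.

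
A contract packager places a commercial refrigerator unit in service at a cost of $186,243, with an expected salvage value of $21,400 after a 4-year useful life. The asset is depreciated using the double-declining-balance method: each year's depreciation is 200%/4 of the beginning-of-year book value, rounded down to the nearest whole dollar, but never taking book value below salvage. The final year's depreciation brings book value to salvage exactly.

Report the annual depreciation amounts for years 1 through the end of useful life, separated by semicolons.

Depreciable base = $186,243 − $21,400 = $164,843.
Year 1: ⌊$186,243 × 200%/4⌋ = $93,121. Book value $93,122.
Year 2: ⌊$93,122 × 200%/4⌋ = $46,561. Book value $46,561.
Year 3: ⌊$46,561 × 200%/4⌋ = $23,280. Book value $23,281.
Year 4 (final): $23,281 − $21,400 = $1,881. Book value $21,400.

$93,121; $46,561; $23,280; $1,881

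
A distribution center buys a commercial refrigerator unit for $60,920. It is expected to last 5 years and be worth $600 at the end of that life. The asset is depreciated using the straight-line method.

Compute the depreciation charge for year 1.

Depreciable base = $60,920 − $600 = $60,320.
Annual expense = $60,320 / 5 = $12,064.

$12,064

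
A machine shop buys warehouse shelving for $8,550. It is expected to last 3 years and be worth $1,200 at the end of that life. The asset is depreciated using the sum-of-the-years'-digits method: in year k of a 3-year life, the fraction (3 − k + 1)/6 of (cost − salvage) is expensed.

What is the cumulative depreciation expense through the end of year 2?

Depreciable base = $8,550 − $1,200 = $7,350.
Sum of the years' digits = 3+2+1 = 6.
Year 1: $7,350 × 3/6 = $3,675. Book value $4,875.
Year 2: $7,350 × 2/6 = $2,450. Book value $2,425.
Accumulated through year 2 = $8,550 − $2,425 = $6,125.

$6,125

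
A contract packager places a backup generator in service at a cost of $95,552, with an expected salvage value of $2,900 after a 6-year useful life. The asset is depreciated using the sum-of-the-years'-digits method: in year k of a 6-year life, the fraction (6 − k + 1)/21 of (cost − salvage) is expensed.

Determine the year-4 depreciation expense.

Depreciable base = $95,552 − $2,900 = $92,652.
Sum of the years' digits = 6+5+4+3+2+1 = 21.
Year 1: $92,652 × 6/21 = $26,472. Book value $69,080.
Year 2: $92,652 × 5/21 = $22,060. Book value $47,020.
Year 3: $92,652 × 4/21 = $17,648. Book value $29,372.
Year 4: $92,652 × 3/21 = $13,236. Book value $16,136.

$13,236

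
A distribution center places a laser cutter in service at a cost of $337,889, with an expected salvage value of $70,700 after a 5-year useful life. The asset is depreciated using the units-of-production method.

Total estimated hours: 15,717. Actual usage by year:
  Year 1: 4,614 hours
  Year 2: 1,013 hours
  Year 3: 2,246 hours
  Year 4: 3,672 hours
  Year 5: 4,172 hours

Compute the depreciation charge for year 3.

Depreciable base = $337,889 − $70,700 = $267,189.
Rate = $267,189 / 15,717 hours = $17 per hour.
Year 1: 4,614 × $17 = $78,438. Book value $259,451.
Year 2: 1,013 × $17 = $17,221. Book value $242,230.
Year 3: 2,246 × $17 = $38,182. Book value $204,048.

$38,182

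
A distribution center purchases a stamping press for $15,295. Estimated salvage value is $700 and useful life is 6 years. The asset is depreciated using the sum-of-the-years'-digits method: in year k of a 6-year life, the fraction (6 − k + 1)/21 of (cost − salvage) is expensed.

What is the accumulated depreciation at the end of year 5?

$13,900

Depreciable base = $15,295 − $700 = $14,595.
Sum of the years' digits = 6+5+4+3+2+1 = 21.
Year 1: $14,595 × 6/21 = $4,170. Book value $11,125.
Year 2: $14,595 × 5/21 = $3,475. Book value $7,650.
Year 3: $14,595 × 4/21 = $2,780. Book value $4,870.
Year 4: $14,595 × 3/21 = $2,085. Book value $2,785.
Year 5: $14,595 × 2/21 = $1,390. Book value $1,395.
Accumulated through year 5 = $15,295 − $1,395 = $13,900.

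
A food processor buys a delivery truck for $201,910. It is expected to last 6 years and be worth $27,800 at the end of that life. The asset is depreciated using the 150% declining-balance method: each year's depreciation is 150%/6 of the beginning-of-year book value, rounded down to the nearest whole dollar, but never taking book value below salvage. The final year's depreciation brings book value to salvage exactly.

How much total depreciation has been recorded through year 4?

$138,023

Depreciable base = $201,910 − $27,800 = $174,110.
Year 1: ⌊$201,910 × 150%/6⌋ = $50,477. Book value $151,433.
Year 2: ⌊$151,433 × 150%/6⌋ = $37,858. Book value $113,575.
Year 3: ⌊$113,575 × 150%/6⌋ = $28,393. Book value $85,182.
Year 4: ⌊$85,182 × 150%/6⌋ = $21,295. Book value $63,887.
Accumulated through year 4 = $201,910 − $63,887 = $138,023.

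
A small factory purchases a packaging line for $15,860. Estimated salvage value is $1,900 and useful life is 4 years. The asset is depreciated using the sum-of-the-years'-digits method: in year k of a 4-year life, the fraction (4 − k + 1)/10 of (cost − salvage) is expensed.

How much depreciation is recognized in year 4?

$1,396

Depreciable base = $15,860 − $1,900 = $13,960.
Sum of the years' digits = 4+3+2+1 = 10.
Year 1: $13,960 × 4/10 = $5,584. Book value $10,276.
Year 2: $13,960 × 3/10 = $4,188. Book value $6,088.
Year 3: $13,960 × 2/10 = $2,792. Book value $3,296.
Year 4: $13,960 × 1/10 = $1,396. Book value $1,900.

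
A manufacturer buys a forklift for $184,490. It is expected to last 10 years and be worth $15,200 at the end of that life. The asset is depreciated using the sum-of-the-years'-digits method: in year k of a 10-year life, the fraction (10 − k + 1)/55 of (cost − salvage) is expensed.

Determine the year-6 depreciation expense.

$15,390

Depreciable base = $184,490 − $15,200 = $169,290.
Sum of the years' digits = 10+9+8+7+6+5+4+3+2+1 = 55.
Year 1: $169,290 × 10/55 = $30,780. Book value $153,710.
Year 2: $169,290 × 9/55 = $27,702. Book value $126,008.
Year 3: $169,290 × 8/55 = $24,624. Book value $101,384.
Year 4: $169,290 × 7/55 = $21,546. Book value $79,838.
Year 5: $169,290 × 6/55 = $18,468. Book value $61,370.
Year 6: $169,290 × 5/55 = $15,390. Book value $45,980.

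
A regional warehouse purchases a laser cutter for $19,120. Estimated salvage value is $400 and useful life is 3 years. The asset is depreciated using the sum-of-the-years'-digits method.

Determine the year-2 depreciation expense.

$6,240

Depreciable base = $19,120 − $400 = $18,720.
Sum of the years' digits = 3+2+1 = 6.
Year 1: $18,720 × 3/6 = $9,360. Book value $9,760.
Year 2: $18,720 × 2/6 = $6,240. Book value $3,520.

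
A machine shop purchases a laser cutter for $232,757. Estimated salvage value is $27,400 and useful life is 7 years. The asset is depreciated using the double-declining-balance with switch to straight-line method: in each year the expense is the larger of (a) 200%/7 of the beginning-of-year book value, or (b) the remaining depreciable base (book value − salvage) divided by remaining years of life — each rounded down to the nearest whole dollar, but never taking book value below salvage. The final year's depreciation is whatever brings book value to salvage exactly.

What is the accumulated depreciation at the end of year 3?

$147,932

Depreciable base = $232,757 − $27,400 = $205,357.
Year 1: DB = ⌊$232,757 × 200%/7⌋ = $66,502; SL = ⌊$205,357/7⌋ = $29,336 → take DB $66,502. Book value $166,255.
Year 2: DB = ⌊$166,255 × 200%/7⌋ = $47,501; SL = ⌊$138,855/6⌋ = $23,142 → take DB $47,501. Book value $118,754.
Year 3: DB = ⌊$118,754 × 200%/7⌋ = $33,929; SL = ⌊$91,354/5⌋ = $18,270 → take DB $33,929. Book value $84,825.
Accumulated through year 3 = $232,757 − $84,825 = $147,932.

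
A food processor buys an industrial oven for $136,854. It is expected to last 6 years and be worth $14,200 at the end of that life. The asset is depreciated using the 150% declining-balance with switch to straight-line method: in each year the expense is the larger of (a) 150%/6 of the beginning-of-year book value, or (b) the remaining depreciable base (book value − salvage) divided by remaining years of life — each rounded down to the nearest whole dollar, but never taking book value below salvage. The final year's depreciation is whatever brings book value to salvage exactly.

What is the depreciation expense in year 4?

Depreciable base = $136,854 − $14,200 = $122,654.
Year 1: DB = ⌊$136,854 × 150%/6⌋ = $34,213; SL = ⌊$122,654/6⌋ = $20,442 → take DB $34,213. Book value $102,641.
Year 2: DB = ⌊$102,641 × 150%/6⌋ = $25,660; SL = ⌊$88,441/5⌋ = $17,688 → take DB $25,660. Book value $76,981.
Year 3: DB = ⌊$76,981 × 150%/6⌋ = $19,245; SL = ⌊$62,781/4⌋ = $15,695 → take DB $19,245. Book value $57,736.
Year 4: DB = ⌊$57,736 × 150%/6⌋ = $14,434; SL = ⌊$43,536/3⌋ = $14,512 → take SL $14,512. Book value $43,224.

$14,512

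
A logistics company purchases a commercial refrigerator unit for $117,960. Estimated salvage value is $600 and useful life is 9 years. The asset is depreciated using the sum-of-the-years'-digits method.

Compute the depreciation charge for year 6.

Depreciable base = $117,960 − $600 = $117,360.
Sum of the years' digits = 9+8+7+6+5+4+3+2+1 = 45.
Year 1: $117,360 × 9/45 = $23,472. Book value $94,488.
Year 2: $117,360 × 8/45 = $20,864. Book value $73,624.
Year 3: $117,360 × 7/45 = $18,256. Book value $55,368.
Year 4: $117,360 × 6/45 = $15,648. Book value $39,720.
Year 5: $117,360 × 5/45 = $13,040. Book value $26,680.
Year 6: $117,360 × 4/45 = $10,432. Book value $16,248.

$10,432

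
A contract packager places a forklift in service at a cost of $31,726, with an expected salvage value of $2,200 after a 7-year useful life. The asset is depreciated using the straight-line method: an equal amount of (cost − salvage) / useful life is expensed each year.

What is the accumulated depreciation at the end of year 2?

$8,436

Depreciable base = $31,726 − $2,200 = $29,526.
Annual expense = $29,526 / 7 = $4,218.
End of year 1: book value $27,508.
End of year 2: book value $23,290.
Accumulated through year 2 = $31,726 − $23,290 = $8,436.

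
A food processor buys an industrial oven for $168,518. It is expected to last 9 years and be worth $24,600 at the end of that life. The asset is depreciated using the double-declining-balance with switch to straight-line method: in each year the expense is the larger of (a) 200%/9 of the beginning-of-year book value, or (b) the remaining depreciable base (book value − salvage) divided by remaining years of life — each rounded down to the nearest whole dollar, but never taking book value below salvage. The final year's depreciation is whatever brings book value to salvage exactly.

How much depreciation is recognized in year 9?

Depreciable base = $168,518 − $24,600 = $143,918.
Year 1: DB = ⌊$168,518 × 200%/9⌋ = $37,448; SL = ⌊$143,918/9⌋ = $15,990 → take DB $37,448. Book value $131,070.
Year 2: DB = ⌊$131,070 × 200%/9⌋ = $29,126; SL = ⌊$106,470/8⌋ = $13,308 → take DB $29,126. Book value $101,944.
Year 3: DB = ⌊$101,944 × 200%/9⌋ = $22,654; SL = ⌊$77,344/7⌋ = $11,049 → take DB $22,654. Book value $79,290.
Year 4: DB = ⌊$79,290 × 200%/9⌋ = $17,620; SL = ⌊$54,690/6⌋ = $9,115 → take DB $17,620. Book value $61,670.
Year 5: DB = ⌊$61,670 × 200%/9⌋ = $13,704; SL = ⌊$37,070/5⌋ = $7,414 → take DB $13,704. Book value $47,966.
Year 6: DB = ⌊$47,966 × 200%/9⌋ = $10,659; SL = ⌊$23,366/4⌋ = $5,841 → take DB $10,659. Book value $37,307.
Year 7: DB = ⌊$37,307 × 200%/9⌋ = $8,290; SL = ⌊$12,707/3⌋ = $4,235 → take DB $8,290. Book value $29,017.
Year 8: DB = ⌊$29,017 × 200%/9⌋ = $6,448; SL = ⌊$4,417/2⌋ = $2,208 → take DB $6,448, capped at $4,417. Book value $24,600.
Year 9 (final): $24,600 − $24,600 = $0. Book value $24,600.

$0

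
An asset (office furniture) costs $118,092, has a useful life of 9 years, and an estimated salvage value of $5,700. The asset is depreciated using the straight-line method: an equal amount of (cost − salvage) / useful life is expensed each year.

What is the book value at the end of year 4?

Depreciable base = $118,092 − $5,700 = $112,392.
Annual expense = $112,392 / 9 = $12,488.
End of year 1: book value $105,604.
End of year 2: book value $93,116.
End of year 3: book value $80,628.
End of year 4: book value $68,140.

$68,140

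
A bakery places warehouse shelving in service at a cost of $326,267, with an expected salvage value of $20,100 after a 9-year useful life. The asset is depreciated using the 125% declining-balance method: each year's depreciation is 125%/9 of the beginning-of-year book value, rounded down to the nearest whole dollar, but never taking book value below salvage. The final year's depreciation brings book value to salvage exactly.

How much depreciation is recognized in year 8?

$15,909

Depreciable base = $326,267 − $20,100 = $306,167.
Year 1: ⌊$326,267 × 125%/9⌋ = $45,314. Book value $280,953.
Year 2: ⌊$280,953 × 125%/9⌋ = $39,021. Book value $241,932.
Year 3: ⌊$241,932 × 125%/9⌋ = $33,601. Book value $208,331.
Year 4: ⌊$208,331 × 125%/9⌋ = $28,934. Book value $179,397.
Year 5: ⌊$179,397 × 125%/9⌋ = $24,916. Book value $154,481.
Year 6: ⌊$154,481 × 125%/9⌋ = $21,455. Book value $133,026.
Year 7: ⌊$133,026 × 125%/9⌋ = $18,475. Book value $114,551.
Year 8: ⌊$114,551 × 125%/9⌋ = $15,909. Book value $98,642.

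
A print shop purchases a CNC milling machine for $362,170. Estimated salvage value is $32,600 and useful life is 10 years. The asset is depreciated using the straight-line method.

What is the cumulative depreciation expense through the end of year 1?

Depreciable base = $362,170 − $32,600 = $329,570.
Annual expense = $329,570 / 10 = $32,957.
End of year 1: book value $329,213.
Accumulated through year 1 = $362,170 − $329,213 = $32,957.

$32,957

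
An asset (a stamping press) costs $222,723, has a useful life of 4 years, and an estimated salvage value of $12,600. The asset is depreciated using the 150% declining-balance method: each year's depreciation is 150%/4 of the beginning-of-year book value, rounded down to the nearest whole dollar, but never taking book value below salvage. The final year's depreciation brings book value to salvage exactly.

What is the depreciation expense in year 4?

$41,777

Depreciable base = $222,723 − $12,600 = $210,123.
Year 1: ⌊$222,723 × 150%/4⌋ = $83,521. Book value $139,202.
Year 2: ⌊$139,202 × 150%/4⌋ = $52,200. Book value $87,002.
Year 3: ⌊$87,002 × 150%/4⌋ = $32,625. Book value $54,377.
Year 4 (final): $54,377 − $12,600 = $41,777. Book value $12,600.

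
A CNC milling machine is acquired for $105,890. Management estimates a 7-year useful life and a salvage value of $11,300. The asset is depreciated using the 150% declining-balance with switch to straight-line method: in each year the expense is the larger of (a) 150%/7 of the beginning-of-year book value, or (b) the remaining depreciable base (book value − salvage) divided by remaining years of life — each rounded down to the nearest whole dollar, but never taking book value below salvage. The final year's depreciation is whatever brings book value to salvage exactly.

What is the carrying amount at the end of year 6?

$20,986

Depreciable base = $105,890 − $11,300 = $94,590.
Year 1: DB = ⌊$105,890 × 150%/7⌋ = $22,690; SL = ⌊$94,590/7⌋ = $13,512 → take DB $22,690. Book value $83,200.
Year 2: DB = ⌊$83,200 × 150%/7⌋ = $17,828; SL = ⌊$71,900/6⌋ = $11,983 → take DB $17,828. Book value $65,372.
Year 3: DB = ⌊$65,372 × 150%/7⌋ = $14,008; SL = ⌊$54,072/5⌋ = $10,814 → take DB $14,008. Book value $51,364.
Year 4: DB = ⌊$51,364 × 150%/7⌋ = $11,006; SL = ⌊$40,064/4⌋ = $10,016 → take DB $11,006. Book value $40,358.
Year 5: DB = ⌊$40,358 × 150%/7⌋ = $8,648; SL = ⌊$29,058/3⌋ = $9,686 → take SL $9,686. Book value $30,672.
Year 6: DB = ⌊$30,672 × 150%/7⌋ = $6,572; SL = ⌊$19,372/2⌋ = $9,686 → take SL $9,686. Book value $20,986.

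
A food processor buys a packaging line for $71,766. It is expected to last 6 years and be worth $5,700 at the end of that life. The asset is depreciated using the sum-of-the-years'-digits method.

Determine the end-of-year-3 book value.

Depreciable base = $71,766 − $5,700 = $66,066.
Sum of the years' digits = 6+5+4+3+2+1 = 21.
Year 1: $66,066 × 6/21 = $18,876. Book value $52,890.
Year 2: $66,066 × 5/21 = $15,730. Book value $37,160.
Year 3: $66,066 × 4/21 = $12,584. Book value $24,576.

$24,576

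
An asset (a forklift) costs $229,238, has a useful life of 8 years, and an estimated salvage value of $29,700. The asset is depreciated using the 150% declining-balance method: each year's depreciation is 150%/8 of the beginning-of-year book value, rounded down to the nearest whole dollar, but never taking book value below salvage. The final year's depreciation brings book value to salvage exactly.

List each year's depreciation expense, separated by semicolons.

Depreciable base = $229,238 − $29,700 = $199,538.
Year 1: ⌊$229,238 × 150%/8⌋ = $42,982. Book value $186,256.
Year 2: ⌊$186,256 × 150%/8⌋ = $34,923. Book value $151,333.
Year 3: ⌊$151,333 × 150%/8⌋ = $28,374. Book value $122,959.
Year 4: ⌊$122,959 × 150%/8⌋ = $23,054. Book value $99,905.
Year 5: ⌊$99,905 × 150%/8⌋ = $18,732. Book value $81,173.
Year 6: ⌊$81,173 × 150%/8⌋ = $15,219. Book value $65,954.
Year 7: ⌊$65,954 × 150%/8⌋ = $12,366. Book value $53,588.
Year 8 (final): $53,588 − $29,700 = $23,888. Book value $29,700.

$42,982; $34,923; $28,374; $23,054; $18,732; $15,219; $12,366; $23,888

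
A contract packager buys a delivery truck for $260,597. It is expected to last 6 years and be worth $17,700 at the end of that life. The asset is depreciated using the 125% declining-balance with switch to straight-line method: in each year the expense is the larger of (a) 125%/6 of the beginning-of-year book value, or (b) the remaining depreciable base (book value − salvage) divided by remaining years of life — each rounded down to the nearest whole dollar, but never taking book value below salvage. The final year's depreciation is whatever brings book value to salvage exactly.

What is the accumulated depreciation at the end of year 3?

Depreciable base = $260,597 − $17,700 = $242,897.
Year 1: DB = ⌊$260,597 × 125%/6⌋ = $54,291; SL = ⌊$242,897/6⌋ = $40,482 → take DB $54,291. Book value $206,306.
Year 2: DB = ⌊$206,306 × 125%/6⌋ = $42,980; SL = ⌊$188,606/5⌋ = $37,721 → take DB $42,980. Book value $163,326.
Year 3: DB = ⌊$163,326 × 125%/6⌋ = $34,026; SL = ⌊$145,626/4⌋ = $36,406 → take SL $36,406. Book value $126,920.
Accumulated through year 3 = $260,597 − $126,920 = $133,677.

$133,677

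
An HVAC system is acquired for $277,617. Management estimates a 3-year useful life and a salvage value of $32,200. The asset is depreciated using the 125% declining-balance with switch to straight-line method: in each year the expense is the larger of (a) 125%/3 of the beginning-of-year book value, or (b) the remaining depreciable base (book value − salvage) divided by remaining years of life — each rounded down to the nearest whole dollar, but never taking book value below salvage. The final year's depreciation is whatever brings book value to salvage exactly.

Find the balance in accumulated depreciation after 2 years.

Depreciable base = $277,617 − $32,200 = $245,417.
Year 1: DB = ⌊$277,617 × 125%/3⌋ = $115,673; SL = ⌊$245,417/3⌋ = $81,805 → take DB $115,673. Book value $161,944.
Year 2: DB = ⌊$161,944 × 125%/3⌋ = $67,476; SL = ⌊$129,744/2⌋ = $64,872 → take DB $67,476. Book value $94,468.
Accumulated through year 2 = $277,617 − $94,468 = $183,149.

$183,149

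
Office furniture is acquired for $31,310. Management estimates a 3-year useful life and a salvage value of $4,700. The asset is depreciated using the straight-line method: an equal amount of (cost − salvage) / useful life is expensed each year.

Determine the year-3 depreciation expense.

$8,870

Depreciable base = $31,310 − $4,700 = $26,610.
Annual expense = $26,610 / 3 = $8,870.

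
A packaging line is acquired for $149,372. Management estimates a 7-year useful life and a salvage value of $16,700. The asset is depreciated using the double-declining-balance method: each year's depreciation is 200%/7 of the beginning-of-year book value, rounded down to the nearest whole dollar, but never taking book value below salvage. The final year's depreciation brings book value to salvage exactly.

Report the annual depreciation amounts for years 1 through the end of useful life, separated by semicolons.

Depreciable base = $149,372 − $16,700 = $132,672.
Year 1: ⌊$149,372 × 200%/7⌋ = $42,677. Book value $106,695.
Year 2: ⌊$106,695 × 200%/7⌋ = $30,484. Book value $76,211.
Year 3: ⌊$76,211 × 200%/7⌋ = $21,774. Book value $54,437.
Year 4: ⌊$54,437 × 200%/7⌋ = $15,553. Book value $38,884.
Year 5: ⌊$38,884 × 200%/7⌋ = $11,109. Book value $27,775.
Year 6: ⌊$27,775 × 200%/7⌋ = $7,935. Book value $19,840.
Year 7 (final): $19,840 − $16,700 = $3,140. Book value $16,700.

$42,677; $30,484; $21,774; $15,553; $11,109; $7,935; $3,140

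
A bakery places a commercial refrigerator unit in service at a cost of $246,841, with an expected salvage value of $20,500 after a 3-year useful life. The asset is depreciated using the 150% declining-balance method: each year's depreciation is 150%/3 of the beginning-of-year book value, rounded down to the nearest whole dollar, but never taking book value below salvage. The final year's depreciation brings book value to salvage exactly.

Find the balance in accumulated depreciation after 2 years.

Depreciable base = $246,841 − $20,500 = $226,341.
Year 1: ⌊$246,841 × 150%/3⌋ = $123,420. Book value $123,421.
Year 2: ⌊$123,421 × 150%/3⌋ = $61,710. Book value $61,711.
Accumulated through year 2 = $246,841 − $61,711 = $185,130.

$185,130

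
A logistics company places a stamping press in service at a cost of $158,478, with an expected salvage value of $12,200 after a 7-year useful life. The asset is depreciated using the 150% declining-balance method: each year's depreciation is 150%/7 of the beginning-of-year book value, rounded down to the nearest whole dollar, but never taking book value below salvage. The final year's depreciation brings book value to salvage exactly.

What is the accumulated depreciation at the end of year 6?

$121,189

Depreciable base = $158,478 − $12,200 = $146,278.
Year 1: ⌊$158,478 × 150%/7⌋ = $33,959. Book value $124,519.
Year 2: ⌊$124,519 × 150%/7⌋ = $26,682. Book value $97,837.
Year 3: ⌊$97,837 × 150%/7⌋ = $20,965. Book value $76,872.
Year 4: ⌊$76,872 × 150%/7⌋ = $16,472. Book value $60,400.
Year 5: ⌊$60,400 × 150%/7⌋ = $12,942. Book value $47,458.
Year 6: ⌊$47,458 × 150%/7⌋ = $10,169. Book value $37,289.
Accumulated through year 6 = $158,478 − $37,289 = $121,189.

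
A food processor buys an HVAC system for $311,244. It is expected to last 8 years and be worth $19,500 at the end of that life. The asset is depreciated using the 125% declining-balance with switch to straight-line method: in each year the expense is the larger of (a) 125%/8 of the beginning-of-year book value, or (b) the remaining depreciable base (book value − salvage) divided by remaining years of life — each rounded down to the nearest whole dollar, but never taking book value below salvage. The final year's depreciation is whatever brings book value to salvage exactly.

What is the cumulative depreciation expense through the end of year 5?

Depreciable base = $311,244 − $19,500 = $291,744.
Year 1: DB = ⌊$311,244 × 125%/8⌋ = $48,631; SL = ⌊$291,744/8⌋ = $36,468 → take DB $48,631. Book value $262,613.
Year 2: DB = ⌊$262,613 × 125%/8⌋ = $41,033; SL = ⌊$243,113/7⌋ = $34,730 → take DB $41,033. Book value $221,580.
Year 3: DB = ⌊$221,580 × 125%/8⌋ = $34,621; SL = ⌊$202,080/6⌋ = $33,680 → take DB $34,621. Book value $186,959.
Year 4: DB = ⌊$186,959 × 125%/8⌋ = $29,212; SL = ⌊$167,459/5⌋ = $33,491 → take SL $33,491. Book value $153,468.
Year 5: DB = ⌊$153,468 × 125%/8⌋ = $23,979; SL = ⌊$133,968/4⌋ = $33,492 → take SL $33,492. Book value $119,976.
Accumulated through year 5 = $311,244 − $119,976 = $191,268.

$191,268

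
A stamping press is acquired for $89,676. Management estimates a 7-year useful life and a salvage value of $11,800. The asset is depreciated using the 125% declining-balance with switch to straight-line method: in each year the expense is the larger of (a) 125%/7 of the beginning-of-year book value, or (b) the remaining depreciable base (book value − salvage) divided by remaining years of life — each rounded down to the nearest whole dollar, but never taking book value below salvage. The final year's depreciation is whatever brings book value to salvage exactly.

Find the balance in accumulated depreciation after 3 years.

Depreciable base = $89,676 − $11,800 = $77,876.
Year 1: DB = ⌊$89,676 × 125%/7⌋ = $16,013; SL = ⌊$77,876/7⌋ = $11,125 → take DB $16,013. Book value $73,663.
Year 2: DB = ⌊$73,663 × 125%/7⌋ = $13,154; SL = ⌊$61,863/6⌋ = $10,310 → take DB $13,154. Book value $60,509.
Year 3: DB = ⌊$60,509 × 125%/7⌋ = $10,805; SL = ⌊$48,709/5⌋ = $9,741 → take DB $10,805. Book value $49,704.
Accumulated through year 3 = $89,676 − $49,704 = $39,972.

$39,972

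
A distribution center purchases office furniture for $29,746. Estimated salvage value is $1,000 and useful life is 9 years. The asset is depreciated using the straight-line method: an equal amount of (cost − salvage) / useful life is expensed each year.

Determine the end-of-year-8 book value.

Depreciable base = $29,746 − $1,000 = $28,746.
Annual expense = $28,746 / 9 = $3,194.
End of year 1: book value $26,552.
End of year 2: book value $23,358.
End of year 3: book value $20,164.
End of year 4: book value $16,970.
End of year 5: book value $13,776.
End of year 6: book value $10,582.
End of year 7: book value $7,388.
End of year 8: book value $4,194.

$4,194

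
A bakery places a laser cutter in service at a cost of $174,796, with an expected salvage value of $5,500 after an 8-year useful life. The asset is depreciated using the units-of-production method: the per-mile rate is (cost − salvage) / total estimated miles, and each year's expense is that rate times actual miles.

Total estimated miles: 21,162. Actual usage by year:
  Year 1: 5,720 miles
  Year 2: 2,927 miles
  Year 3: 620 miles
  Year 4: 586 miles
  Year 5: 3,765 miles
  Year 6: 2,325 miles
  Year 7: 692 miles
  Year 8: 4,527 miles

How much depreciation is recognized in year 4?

$4,688

Depreciable base = $174,796 − $5,500 = $169,296.
Rate = $169,296 / 21,162 miles = $8 per mile.
Year 1: 5,720 × $8 = $45,760. Book value $129,036.
Year 2: 2,927 × $8 = $23,416. Book value $105,620.
Year 3: 620 × $8 = $4,960. Book value $100,660.
Year 4: 586 × $8 = $4,688. Book value $95,972.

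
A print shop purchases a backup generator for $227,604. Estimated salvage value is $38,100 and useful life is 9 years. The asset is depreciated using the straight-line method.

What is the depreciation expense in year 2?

$21,056

Depreciable base = $227,604 − $38,100 = $189,504.
Annual expense = $189,504 / 9 = $21,056.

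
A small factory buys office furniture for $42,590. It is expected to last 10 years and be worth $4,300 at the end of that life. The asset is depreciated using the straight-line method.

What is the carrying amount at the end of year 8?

$11,958

Depreciable base = $42,590 − $4,300 = $38,290.
Annual expense = $38,290 / 10 = $3,829.
End of year 1: book value $38,761.
End of year 2: book value $34,932.
End of year 3: book value $31,103.
End of year 4: book value $27,274.
End of year 5: book value $23,445.
End of year 6: book value $19,616.
End of year 7: book value $15,787.
End of year 8: book value $11,958.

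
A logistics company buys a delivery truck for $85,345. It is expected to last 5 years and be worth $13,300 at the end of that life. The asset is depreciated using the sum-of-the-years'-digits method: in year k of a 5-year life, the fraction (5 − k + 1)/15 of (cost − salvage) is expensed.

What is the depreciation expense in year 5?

$4,803

Depreciable base = $85,345 − $13,300 = $72,045.
Sum of the years' digits = 5+4+3+2+1 = 15.
Year 1: $72,045 × 5/15 = $24,015. Book value $61,330.
Year 2: $72,045 × 4/15 = $19,212. Book value $42,118.
Year 3: $72,045 × 3/15 = $14,409. Book value $27,709.
Year 4: $72,045 × 2/15 = $9,606. Book value $18,103.
Year 5: $72,045 × 1/15 = $4,803. Book value $13,300.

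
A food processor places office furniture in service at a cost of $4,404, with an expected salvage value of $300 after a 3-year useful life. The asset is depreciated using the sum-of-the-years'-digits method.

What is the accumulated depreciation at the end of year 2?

$3,420

Depreciable base = $4,404 − $300 = $4,104.
Sum of the years' digits = 3+2+1 = 6.
Year 1: $4,104 × 3/6 = $2,052. Book value $2,352.
Year 2: $4,104 × 2/6 = $1,368. Book value $984.
Accumulated through year 2 = $4,404 − $984 = $3,420.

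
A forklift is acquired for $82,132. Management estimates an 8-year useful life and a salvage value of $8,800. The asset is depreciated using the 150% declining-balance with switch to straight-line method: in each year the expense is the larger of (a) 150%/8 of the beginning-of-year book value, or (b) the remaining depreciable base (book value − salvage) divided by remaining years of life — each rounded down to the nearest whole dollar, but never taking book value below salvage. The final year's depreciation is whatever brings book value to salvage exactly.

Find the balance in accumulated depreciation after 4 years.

Depreciable base = $82,132 − $8,800 = $73,332.
Year 1: DB = ⌊$82,132 × 150%/8⌋ = $15,399; SL = ⌊$73,332/8⌋ = $9,166 → take DB $15,399. Book value $66,733.
Year 2: DB = ⌊$66,733 × 150%/8⌋ = $12,512; SL = ⌊$57,933/7⌋ = $8,276 → take DB $12,512. Book value $54,221.
Year 3: DB = ⌊$54,221 × 150%/8⌋ = $10,166; SL = ⌊$45,421/6⌋ = $7,570 → take DB $10,166. Book value $44,055.
Year 4: DB = ⌊$44,055 × 150%/8⌋ = $8,260; SL = ⌊$35,255/5⌋ = $7,051 → take DB $8,260. Book value $35,795.
Accumulated through year 4 = $82,132 − $35,795 = $46,337.

$46,337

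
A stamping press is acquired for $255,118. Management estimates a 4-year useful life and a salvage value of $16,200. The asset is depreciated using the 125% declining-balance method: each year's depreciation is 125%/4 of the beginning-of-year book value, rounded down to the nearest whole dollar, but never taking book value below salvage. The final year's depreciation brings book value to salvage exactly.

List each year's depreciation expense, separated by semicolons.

Depreciable base = $255,118 − $16,200 = $238,918.
Year 1: ⌊$255,118 × 125%/4⌋ = $79,724. Book value $175,394.
Year 2: ⌊$175,394 × 125%/4⌋ = $54,810. Book value $120,584.
Year 3: ⌊$120,584 × 125%/4⌋ = $37,682. Book value $82,902.
Year 4 (final): $82,902 − $16,200 = $66,702. Book value $16,200.

$79,724; $54,810; $37,682; $66,702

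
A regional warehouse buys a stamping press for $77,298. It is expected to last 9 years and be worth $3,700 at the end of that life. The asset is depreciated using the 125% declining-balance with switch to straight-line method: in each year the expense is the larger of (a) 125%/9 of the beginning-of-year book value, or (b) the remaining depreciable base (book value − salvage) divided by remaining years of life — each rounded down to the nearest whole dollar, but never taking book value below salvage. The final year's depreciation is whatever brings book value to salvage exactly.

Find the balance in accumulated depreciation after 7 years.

$58,378

Depreciable base = $77,298 − $3,700 = $73,598.
Year 1: DB = ⌊$77,298 × 125%/9⌋ = $10,735; SL = ⌊$73,598/9⌋ = $8,177 → take DB $10,735. Book value $66,563.
Year 2: DB = ⌊$66,563 × 125%/9⌋ = $9,244; SL = ⌊$62,863/8⌋ = $7,857 → take DB $9,244. Book value $57,319.
Year 3: DB = ⌊$57,319 × 125%/9⌋ = $7,960; SL = ⌊$53,619/7⌋ = $7,659 → take DB $7,960. Book value $49,359.
Year 4: DB = ⌊$49,359 × 125%/9⌋ = $6,855; SL = ⌊$45,659/6⌋ = $7,609 → take SL $7,609. Book value $41,750.
Year 5: DB = ⌊$41,750 × 125%/9⌋ = $5,798; SL = ⌊$38,050/5⌋ = $7,610 → take SL $7,610. Book value $34,140.
Year 6: DB = ⌊$34,140 × 125%/9⌋ = $4,741; SL = ⌊$30,440/4⌋ = $7,610 → take SL $7,610. Book value $26,530.
Year 7: DB = ⌊$26,530 × 125%/9⌋ = $3,684; SL = ⌊$22,830/3⌋ = $7,610 → take SL $7,610. Book value $18,920.
Accumulated through year 7 = $77,298 − $18,920 = $58,378.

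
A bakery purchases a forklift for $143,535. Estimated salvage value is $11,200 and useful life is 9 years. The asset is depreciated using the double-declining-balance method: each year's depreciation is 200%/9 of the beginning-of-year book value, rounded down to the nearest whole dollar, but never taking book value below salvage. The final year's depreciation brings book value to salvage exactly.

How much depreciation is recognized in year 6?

$9,079

Depreciable base = $143,535 − $11,200 = $132,335.
Year 1: ⌊$143,535 × 200%/9⌋ = $31,896. Book value $111,639.
Year 2: ⌊$111,639 × 200%/9⌋ = $24,808. Book value $86,831.
Year 3: ⌊$86,831 × 200%/9⌋ = $19,295. Book value $67,536.
Year 4: ⌊$67,536 × 200%/9⌋ = $15,008. Book value $52,528.
Year 5: ⌊$52,528 × 200%/9⌋ = $11,672. Book value $40,856.
Year 6: ⌊$40,856 × 200%/9⌋ = $9,079. Book value $31,777.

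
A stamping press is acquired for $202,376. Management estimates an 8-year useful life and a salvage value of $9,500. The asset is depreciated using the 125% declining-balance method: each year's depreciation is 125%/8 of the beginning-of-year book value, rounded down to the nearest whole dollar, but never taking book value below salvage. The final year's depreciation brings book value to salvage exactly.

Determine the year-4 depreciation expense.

$18,994

Depreciable base = $202,376 − $9,500 = $192,876.
Year 1: ⌊$202,376 × 125%/8⌋ = $31,621. Book value $170,755.
Year 2: ⌊$170,755 × 125%/8⌋ = $26,680. Book value $144,075.
Year 3: ⌊$144,075 × 125%/8⌋ = $22,511. Book value $121,564.
Year 4: ⌊$121,564 × 125%/8⌋ = $18,994. Book value $102,570.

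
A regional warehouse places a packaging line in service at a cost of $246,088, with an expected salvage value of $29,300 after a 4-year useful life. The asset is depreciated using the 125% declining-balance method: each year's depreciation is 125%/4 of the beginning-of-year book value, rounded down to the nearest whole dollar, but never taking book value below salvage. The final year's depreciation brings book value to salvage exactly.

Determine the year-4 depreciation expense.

Depreciable base = $246,088 − $29,300 = $216,788.
Year 1: ⌊$246,088 × 125%/4⌋ = $76,902. Book value $169,186.
Year 2: ⌊$169,186 × 125%/4⌋ = $52,870. Book value $116,316.
Year 3: ⌊$116,316 × 125%/4⌋ = $36,348. Book value $79,968.
Year 4 (final): $79,968 − $29,300 = $50,668. Book value $29,300.

$50,668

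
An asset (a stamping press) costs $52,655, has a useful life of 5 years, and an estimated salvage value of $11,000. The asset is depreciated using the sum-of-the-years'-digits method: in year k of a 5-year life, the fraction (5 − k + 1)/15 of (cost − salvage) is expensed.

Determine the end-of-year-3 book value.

Depreciable base = $52,655 − $11,000 = $41,655.
Sum of the years' digits = 5+4+3+2+1 = 15.
Year 1: $41,655 × 5/15 = $13,885. Book value $38,770.
Year 2: $41,655 × 4/15 = $11,108. Book value $27,662.
Year 3: $41,655 × 3/15 = $8,331. Book value $19,331.

$19,331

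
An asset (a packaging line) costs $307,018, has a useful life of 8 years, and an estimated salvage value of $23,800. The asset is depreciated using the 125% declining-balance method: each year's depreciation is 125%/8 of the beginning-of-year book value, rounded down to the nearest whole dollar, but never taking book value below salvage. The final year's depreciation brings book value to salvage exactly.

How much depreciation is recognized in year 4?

Depreciable base = $307,018 − $23,800 = $283,218.
Year 1: ⌊$307,018 × 125%/8⌋ = $47,971. Book value $259,047.
Year 2: ⌊$259,047 × 125%/8⌋ = $40,476. Book value $218,571.
Year 3: ⌊$218,571 × 125%/8⌋ = $34,151. Book value $184,420.
Year 4: ⌊$184,420 × 125%/8⌋ = $28,815. Book value $155,605.

$28,815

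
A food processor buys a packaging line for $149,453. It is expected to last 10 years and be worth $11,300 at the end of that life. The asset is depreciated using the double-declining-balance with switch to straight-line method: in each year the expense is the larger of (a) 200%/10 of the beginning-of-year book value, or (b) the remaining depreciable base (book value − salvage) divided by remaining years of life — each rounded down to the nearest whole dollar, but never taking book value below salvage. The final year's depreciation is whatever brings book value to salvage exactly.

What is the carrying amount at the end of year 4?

$61,217

Depreciable base = $149,453 − $11,300 = $138,153.
Year 1: DB = ⌊$149,453 × 200%/10⌋ = $29,890; SL = ⌊$138,153/10⌋ = $13,815 → take DB $29,890. Book value $119,563.
Year 2: DB = ⌊$119,563 × 200%/10⌋ = $23,912; SL = ⌊$108,263/9⌋ = $12,029 → take DB $23,912. Book value $95,651.
Year 3: DB = ⌊$95,651 × 200%/10⌋ = $19,130; SL = ⌊$84,351/8⌋ = $10,543 → take DB $19,130. Book value $76,521.
Year 4: DB = ⌊$76,521 × 200%/10⌋ = $15,304; SL = ⌊$65,221/7⌋ = $9,317 → take DB $15,304. Book value $61,217.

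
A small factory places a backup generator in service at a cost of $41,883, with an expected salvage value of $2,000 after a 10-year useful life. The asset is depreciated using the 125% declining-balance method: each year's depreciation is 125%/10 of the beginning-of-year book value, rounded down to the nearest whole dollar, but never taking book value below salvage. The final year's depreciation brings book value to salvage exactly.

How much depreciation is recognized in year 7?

Depreciable base = $41,883 − $2,000 = $39,883.
Year 1: ⌊$41,883 × 125%/10⌋ = $5,235. Book value $36,648.
Year 2: ⌊$36,648 × 125%/10⌋ = $4,581. Book value $32,067.
Year 3: ⌊$32,067 × 125%/10⌋ = $4,008. Book value $28,059.
Year 4: ⌊$28,059 × 125%/10⌋ = $3,507. Book value $24,552.
Year 5: ⌊$24,552 × 125%/10⌋ = $3,069. Book value $21,483.
Year 6: ⌊$21,483 × 125%/10⌋ = $2,685. Book value $18,798.
Year 7: ⌊$18,798 × 125%/10⌋ = $2,349. Book value $16,449.

$2,349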